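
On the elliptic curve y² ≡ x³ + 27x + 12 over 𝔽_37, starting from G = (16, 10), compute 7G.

Repeated addition: build up to 7G.
2G: tangent at (16, 10): λ = (3·16² + 27)/(2·10) ≡ 18/20. 20⁻¹ ≡ 13 (mod 37), so λ ≡ 18·13 ≡ 12.
  x = λ² - 16 - 16 = 144 - 32 ≡ 1; y = λ·(16 - 1) - 10 ≡ 22. → (1, 22)
3G: (1, 22) + (16, 10). λ = (10 - 22)/(16 - 1) ≡ 25/15 mod 37. 15⁻¹ ≡ 5 (mod 37) since 15·5 = 75 ≡ 1, so λ ≡ 14.
  x = λ² - 1 - 16 = 196 - 17 ≡ 31; y = λ·(1 - 31) - 22 ≡ 2. → (31, 2)
4G: (31, 2) + (16, 10). λ = (10 - 2)/(16 - 31) ≡ 8/22 mod 37. 22⁻¹ ≡ 32 (mod 37), so λ ≡ 34.
  x = λ² - 31 - 16 = 1156 - 47 ≡ 36; y = λ·(31 - 36) - 2 ≡ 13. → (36, 13)
5G: (36, 13) + (16, 10). λ = (10 - 13)/(16 - 36) ≡ 34/17 mod 37. 17⁻¹ ≡ 24 (mod 37) since 17·24 = 408 ≡ 1, so λ ≡ 2.
  x = λ² - 36 - 16 = 4 - 52 ≡ 26; y = λ·(36 - 26) - 13 ≡ 7. → (26, 7)
6G: (26, 7) + (16, 10). λ = (10 - 7)/(16 - 26) ≡ 3/27 mod 37. 27⁻¹ ≡ 11 (mod 37), so λ ≡ 33.
  x = λ² - 26 - 16 = 1089 - 42 ≡ 11; y = λ·(26 - 11) - 7 ≡ 7. → (11, 7)
7G: (11, 7) + (16, 10). λ = (10 - 7)/(16 - 11) ≡ 3/5 mod 37. 5⁻¹ ≡ 15 (mod 37) since 5·15 = 75 ≡ 1, so λ ≡ 8.
  x = λ² - 11 - 16 = 64 - 27 ≡ 0; y = λ·(11 - 0) - 7 ≡ 7. → (0, 7)

(0, 7)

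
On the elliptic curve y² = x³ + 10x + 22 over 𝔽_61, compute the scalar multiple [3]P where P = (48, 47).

Repeated addition: build up to 3P.
2P: tangent at (48, 47): λ = (3·48² + 10)/(2·47) ≡ 29/33. 33⁻¹ ≡ 37 (mod 61), so λ ≡ 29·37 ≡ 36.
  x = λ² - 48 - 48 = 1296 - 96 ≡ 41; y = λ·(48 - 41) - 47 ≡ 22. → (41, 22)
3P: (41, 22) + (48, 47). λ = (47 - 22)/(48 - 41) ≡ 25/7 mod 61. 7⁻¹ ≡ 35 (mod 61), so λ ≡ 21.
  x = λ² - 41 - 48 = 441 - 89 ≡ 47; y = λ·(41 - 47) - 22 ≡ 35. → (47, 35)

(47, 35)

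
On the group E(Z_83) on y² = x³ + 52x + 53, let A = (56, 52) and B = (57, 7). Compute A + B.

(56, 52) + (57, 7). λ = (7 - 52)/(57 - 56) ≡ 38/1 mod 83. 1⁻¹ ≡ 1 (mod 83) since 1·1 = 1 ≡ 1, so λ ≡ 38.
  x = λ² - 56 - 57 = 1444 - 113 ≡ 3; y = λ·(56 - 3) - 52 ≡ 53. → (3, 53)

(3, 53)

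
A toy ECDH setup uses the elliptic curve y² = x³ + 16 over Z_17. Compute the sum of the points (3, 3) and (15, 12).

(7, 11)

(3, 3) + (15, 12). λ = (12 - 3)/(15 - 3) ≡ 9/12 mod 17. 12⁻¹ ≡ 10 (mod 17), so λ ≡ 5.
  x = λ² - 3 - 15 = 25 - 18 ≡ 7; y = λ·(3 - 7) - 3 ≡ 11. → (7, 11)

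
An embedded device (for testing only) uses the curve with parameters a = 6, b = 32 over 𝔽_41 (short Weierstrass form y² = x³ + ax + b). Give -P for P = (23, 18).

(23, 23)

-(23, 18) = (23, -18 mod 41) = (23, 23).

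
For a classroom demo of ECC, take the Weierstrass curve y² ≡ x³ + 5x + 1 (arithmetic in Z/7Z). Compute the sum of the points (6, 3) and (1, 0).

(6, 3) + (1, 0). λ = (0 - 3)/(1 - 6) ≡ 4/2 mod 7. 2⁻¹ ≡ 4 (mod 7) since 2·4 = 8 ≡ 1, so λ ≡ 2.
  x = λ² - 6 - 1 = 4 - 7 ≡ 4; y = λ·(6 - 4) - 3 ≡ 1. → (4, 1)

(4, 1)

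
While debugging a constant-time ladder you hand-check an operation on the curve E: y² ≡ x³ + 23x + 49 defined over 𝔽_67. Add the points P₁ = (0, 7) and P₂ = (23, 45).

(0, 7) + (23, 45). λ = (45 - 7)/(23 - 0) ≡ 38/23 mod 67. 23⁻¹ ≡ 35 (mod 67), so λ ≡ 57.
  x = λ² - 0 - 23 = 3249 - 23 ≡ 10; y = λ·(0 - 10) - 7 ≡ 26. → (10, 26)

(10, 26)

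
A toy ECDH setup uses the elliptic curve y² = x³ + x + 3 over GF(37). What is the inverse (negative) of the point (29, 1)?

(29, 36)

-(29, 1) = (29, -1 mod 37) = (29, 36).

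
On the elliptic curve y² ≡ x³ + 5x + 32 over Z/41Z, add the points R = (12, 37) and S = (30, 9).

(12, 37) + (30, 9). λ = (9 - 37)/(30 - 12) ≡ 13/18 mod 41. 18⁻¹ ≡ 16 (mod 41), so λ ≡ 3.
  x = λ² - 12 - 30 = 9 - 42 ≡ 8; y = λ·(12 - 8) - 37 ≡ 16. → (8, 16)

(8, 16)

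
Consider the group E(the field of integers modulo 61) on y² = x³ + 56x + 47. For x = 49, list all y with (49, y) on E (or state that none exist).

x³ + 56x + 47 = 120440 ≡ 26 (mod 61).
26 is a non-residue mod 61; no y exists.

none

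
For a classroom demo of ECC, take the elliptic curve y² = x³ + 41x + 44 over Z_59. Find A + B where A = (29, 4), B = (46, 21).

(29, 4) + (46, 21). λ = (21 - 4)/(46 - 29) ≡ 17/17 mod 59. 17⁻¹ ≡ 7 (mod 59), so λ ≡ 1.
  x = λ² - 29 - 46 = 1 - 75 ≡ 44; y = λ·(29 - 44) - 4 ≡ 40. → (44, 40)

(44, 40)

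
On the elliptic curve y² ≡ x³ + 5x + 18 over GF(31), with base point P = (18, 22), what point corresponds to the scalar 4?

Double-and-add on 4 = (100)₂. Start with P = (18, 22) for the leading 1-bit.
double: tangent at (18, 22): λ = (3·18² + 5)/(2·22) ≡ 16/13. 13⁻¹ ≡ 12 (mod 31), so λ ≡ 16·12 ≡ 6.
  x = λ² - 18 - 18 = 36 - 36 ≡ 0; y = λ·(18 - 0) - 22 ≡ 24. → (0, 24)
double: tangent at (0, 24): λ = (3·0² + 5)/(2·24) ≡ 5/17. 17⁻¹ ≡ 11 (mod 31) since 17·11 = 187 ≡ 1, so λ ≡ 5·11 ≡ 24.
  x = λ² - 0 - 0 = 576 - 0 ≡ 18; y = λ·(0 - 18) - 24 ≡ 9. → (18, 9)

(18, 9)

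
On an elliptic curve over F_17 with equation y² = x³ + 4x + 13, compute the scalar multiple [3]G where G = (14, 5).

(9, 9)

Repeated addition: build up to 3G.
2G: tangent at (14, 5): λ = (3·14² + 4)/(2·5) ≡ 14/10. 10⁻¹ ≡ 12 (mod 17), so λ ≡ 14·12 ≡ 15.
  x = λ² - 14 - 14 = 225 - 28 ≡ 10; y = λ·(14 - 10) - 5 ≡ 4. → (10, 4)
3G: (10, 4) + (14, 5). λ = (5 - 4)/(14 - 10) ≡ 1/4 mod 17. 4⁻¹ ≡ 13 (mod 17), so λ ≡ 13.
  x = λ² - 10 - 14 = 169 - 24 ≡ 9; y = λ·(10 - 9) - 4 ≡ 9. → (9, 9)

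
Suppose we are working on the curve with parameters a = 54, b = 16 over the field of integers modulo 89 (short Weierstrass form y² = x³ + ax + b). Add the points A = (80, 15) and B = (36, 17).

(78, 82)

(80, 15) + (36, 17). λ = (17 - 15)/(36 - 80) ≡ 2/45 mod 89. 45⁻¹ ≡ 2 (mod 89), so λ ≡ 4.
  x = λ² - 80 - 36 = 16 - 116 ≡ 78; y = λ·(80 - 78) - 15 ≡ 82. → (78, 82)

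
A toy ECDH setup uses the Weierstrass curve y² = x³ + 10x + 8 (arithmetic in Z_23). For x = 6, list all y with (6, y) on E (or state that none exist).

x³ + 10x + 8 = 284 ≡ 8 (mod 23).
Square roots of 8 mod 23: 10 and 13 (since 10² = 100 ≡ 8).

10, 13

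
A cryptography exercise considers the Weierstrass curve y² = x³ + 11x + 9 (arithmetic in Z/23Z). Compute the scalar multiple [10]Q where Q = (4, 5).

(12, 11)

Repeated addition: build up to 10Q.
2Q: tangent at (4, 5): λ = (3·4² + 11)/(2·5) ≡ 13/10. 10⁻¹ ≡ 7 (mod 23) since 10·7 = 70 ≡ 1, so λ ≡ 13·7 ≡ 22.
  x = λ² - 4 - 4 = 484 - 8 ≡ 16; y = λ·(4 - 16) - 5 ≡ 7. → (16, 7)
3Q: (16, 7) + (4, 5). λ = (5 - 7)/(4 - 16) ≡ 21/11 mod 23. 11⁻¹ ≡ 21 (mod 23), so λ ≡ 4.
  x = λ² - 16 - 4 = 16 - 20 ≡ 19; y = λ·(16 - 19) - 7 ≡ 4. → (19, 4)
4Q: (19, 4) + (4, 5). λ = (5 - 4)/(4 - 19) ≡ 1/8 mod 23. 8⁻¹ ≡ 3 (mod 23), so λ ≡ 3.
  x = λ² - 19 - 4 = 9 - 23 ≡ 9; y = λ·(19 - 9) - 4 ≡ 3. → (9, 3)
5Q: (9, 3) + (4, 5). λ = (5 - 3)/(4 - 9) ≡ 2/18 mod 23. 18⁻¹ ≡ 9 (mod 23), so λ ≡ 18.
  x = λ² - 9 - 4 = 324 - 13 ≡ 12; y = λ·(9 - 12) - 3 ≡ 12. → (12, 12)
6Q: (12, 12) + (4, 5). λ = (5 - 12)/(4 - 12) ≡ 16/15 mod 23. 15⁻¹ ≡ 20 (mod 23), so λ ≡ 21.
  x = λ² - 12 - 4 = 441 - 16 ≡ 11; y = λ·(12 - 11) - 12 ≡ 9. → (11, 9)
7Q: (11, 9) + (4, 5). λ = (5 - 9)/(4 - 11) ≡ 19/16 mod 23. 16⁻¹ ≡ 13 (mod 23), so λ ≡ 17.
  x = λ² - 11 - 4 = 289 - 15 ≡ 21; y = λ·(11 - 21) - 9 ≡ 5. → (21, 5)
8Q: (21, 5) + (4, 5). λ = (5 - 5)/(4 - 21) ≡ 0/6 mod 23. 6⁻¹ ≡ 4 (mod 23) since 6·4 = 24 ≡ 1, so λ ≡ 0.
  x = λ² - 21 - 4 = 0 - 25 ≡ 21; y = λ·(21 - 21) - 5 ≡ 18. → (21, 18)
9Q: (21, 18) + (4, 5). λ = (5 - 18)/(4 - 21) ≡ 10/6 mod 23. 6⁻¹ ≡ 4 (mod 23), so λ ≡ 17.
  x = λ² - 21 - 4 = 289 - 25 ≡ 11; y = λ·(21 - 11) - 18 ≡ 14. → (11, 14)
10Q: (11, 14) + (4, 5). λ = (5 - 14)/(4 - 11) ≡ 14/16 mod 23. 16⁻¹ ≡ 13 (mod 23) since 16·13 = 208 ≡ 1, so λ ≡ 21.
  x = λ² - 11 - 4 = 441 - 15 ≡ 12; y = λ·(11 - 12) - 14 ≡ 11. → (12, 11)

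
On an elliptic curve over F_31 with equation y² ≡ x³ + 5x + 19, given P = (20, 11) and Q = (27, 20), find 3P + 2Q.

(29, 1)

First 3P:
Repeated addition: build up to 3P.
2P: tangent at (20, 11): λ = (3·20² + 5)/(2·11) ≡ 27/22. 22⁻¹ ≡ 24 (mod 31), so λ ≡ 27·24 ≡ 28.
  x = λ² - 20 - 20 = 784 - 40 ≡ 0; y = λ·(20 - 0) - 11 ≡ 22. → (0, 22)
3P: (0, 22) + (20, 11). λ = (11 - 22)/(20 - 0) ≡ 20/20 mod 31. 20⁻¹ ≡ 14 (mod 31), so λ ≡ 1.
  x = λ² - 0 - 20 = 1 - 20 ≡ 12; y = λ·(0 - 12) - 22 ≡ 28. → (12, 28)
3P = (12, 28).
Next 2Q:
Repeated addition: build up to 2Q.
2Q: tangent at (27, 20): λ = (3·27² + 5)/(2·20) ≡ 22/9. 9⁻¹ ≡ 7 (mod 31), so λ ≡ 22·7 ≡ 30.
  x = λ² - 27 - 27 = 900 - 54 ≡ 9; y = λ·(27 - 9) - 20 ≡ 24. → (9, 24)
2Q = (9, 24).
Finally 3P + 2Q:
(12, 28) + (9, 24). λ = (24 - 28)/(9 - 12) ≡ 27/28 mod 31. 28⁻¹ ≡ 10 (mod 31) since 28·10 = 280 ≡ 1, so λ ≡ 22.
  x = λ² - 12 - 9 = 484 - 21 ≡ 29; y = λ·(12 - 29) - 28 ≡ 1. → (29, 1)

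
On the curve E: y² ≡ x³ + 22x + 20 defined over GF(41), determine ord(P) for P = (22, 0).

2P: (22, 0) + (22, 0): same x and y₁ ≡ -y₂, so the sum is O.
2P = O, so the order is 2.

2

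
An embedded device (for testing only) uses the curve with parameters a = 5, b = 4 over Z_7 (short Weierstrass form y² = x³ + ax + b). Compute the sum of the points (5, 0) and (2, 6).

(5, 0) + (2, 6). λ = (6 - 0)/(2 - 5) ≡ 6/4 mod 7. 4⁻¹ ≡ 2 (mod 7), so λ ≡ 5.
  x = λ² - 5 - 2 = 25 - 7 ≡ 4; y = λ·(5 - 4) - 0 ≡ 5. → (4, 5)

(4, 5)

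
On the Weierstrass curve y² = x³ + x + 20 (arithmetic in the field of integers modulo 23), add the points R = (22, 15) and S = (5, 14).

(12, 14)

(22, 15) + (5, 14). λ = (14 - 15)/(5 - 22) ≡ 22/6 mod 23. 6⁻¹ ≡ 4 (mod 23) since 6·4 = 24 ≡ 1, so λ ≡ 19.
  x = λ² - 22 - 5 = 361 - 27 ≡ 12; y = λ·(22 - 12) - 15 ≡ 14. → (12, 14)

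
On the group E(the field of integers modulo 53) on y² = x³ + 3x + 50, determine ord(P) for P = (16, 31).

2P: tangent at (16, 31): λ = (3·16² + 3)/(2·31) ≡ 29/9. 9⁻¹ ≡ 6 (mod 53) since 9·6 = 54 ≡ 1, so λ ≡ 29·6 ≡ 15.
  x = λ² - 16 - 16 = 225 - 32 ≡ 34; y = λ·(16 - 34) - 31 ≡ 17. → (34, 17)
3P: (34, 17) + (16, 31). λ = (31 - 17)/(16 - 34) ≡ 14/35 mod 53. 35⁻¹ ≡ 50 (mod 53), so λ ≡ 11.
  x = λ² - 34 - 16 = 121 - 50 ≡ 18; y = λ·(34 - 18) - 17 ≡ 0. → (18, 0)
4P: (18, 0) + (16, 31). λ = (31 - 0)/(16 - 18) ≡ 31/51 mod 53. 51⁻¹ ≡ 26 (mod 53), so λ ≡ 11.
  x = λ² - 18 - 16 = 121 - 34 ≡ 34; y = λ·(18 - 34) - 0 ≡ 36. → (34, 36)
5P: (34, 36) + (16, 31). λ = (31 - 36)/(16 - 34) ≡ 48/35 mod 53. 35⁻¹ ≡ 50 (mod 53) since 35·50 = 1750 ≡ 1, so λ ≡ 15.
  x = λ² - 34 - 16 = 225 - 50 ≡ 16; y = λ·(34 - 16) - 36 ≡ 22. → (16, 22)
6P: (16, 22) + (16, 31): same x and y₁ ≡ -y₂, so the sum is 𝒪.
6P = 𝒪, so the order is 6.

6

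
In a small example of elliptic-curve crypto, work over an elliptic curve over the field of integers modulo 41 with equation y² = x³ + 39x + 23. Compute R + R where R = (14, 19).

(29, 0)

tangent at (14, 19): λ = (3·14² + 39)/(2·19) ≡ 12/38. 38⁻¹ ≡ 27 (mod 41) since 38·27 = 1026 ≡ 1, so λ ≡ 12·27 ≡ 37.
  x = λ² - 14 - 14 = 1369 - 28 ≡ 29; y = λ·(14 - 29) - 19 ≡ 0. → (29, 0)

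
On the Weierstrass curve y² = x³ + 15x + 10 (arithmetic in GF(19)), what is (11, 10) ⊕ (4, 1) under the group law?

(11, 10) + (4, 1). λ = (1 - 10)/(4 - 11) ≡ 10/12 mod 19. 12⁻¹ ≡ 8 (mod 19) since 12·8 = 96 ≡ 1, so λ ≡ 4.
  x = λ² - 11 - 4 = 16 - 15 ≡ 1; y = λ·(11 - 1) - 10 ≡ 11. → (1, 11)

(1, 11)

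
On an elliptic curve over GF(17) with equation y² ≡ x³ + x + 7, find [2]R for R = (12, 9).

tangent at (12, 9): λ = (3·12² + 1)/(2·9) ≡ 8/1. 1⁻¹ ≡ 1 (mod 17), so λ ≡ 8·1 ≡ 8.
  x = λ² - 12 - 12 = 64 - 24 ≡ 6; y = λ·(12 - 6) - 9 ≡ 5. → (6, 5)

(6, 5)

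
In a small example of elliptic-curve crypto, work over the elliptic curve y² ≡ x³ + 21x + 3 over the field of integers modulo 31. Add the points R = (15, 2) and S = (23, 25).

(15, 2) + (23, 25). λ = (25 - 2)/(23 - 15) ≡ 23/8 mod 31. 8⁻¹ ≡ 4 (mod 31), so λ ≡ 30.
  x = λ² - 15 - 23 = 900 - 38 ≡ 25; y = λ·(15 - 25) - 2 ≡ 8. → (25, 8)

(25, 8)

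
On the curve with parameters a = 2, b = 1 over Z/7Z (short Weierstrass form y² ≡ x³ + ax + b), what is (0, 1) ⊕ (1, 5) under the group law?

(0, 1) + (1, 5). λ = (5 - 1)/(1 - 0) ≡ 4/1 mod 7. 1⁻¹ ≡ 1 (mod 7), so λ ≡ 4.
  x = λ² - 0 - 1 = 16 - 1 ≡ 1; y = λ·(0 - 1) - 1 ≡ 2. → (1, 2)

(1, 2)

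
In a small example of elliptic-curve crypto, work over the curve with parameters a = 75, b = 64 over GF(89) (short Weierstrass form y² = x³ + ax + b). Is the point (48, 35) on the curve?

y² = 35² ≡ 68; x³ + 75x + 64 = 114256 ≡ 69 (mod 89). 68 ≠ 69.

no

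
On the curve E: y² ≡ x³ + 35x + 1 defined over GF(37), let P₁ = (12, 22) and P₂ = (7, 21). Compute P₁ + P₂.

(21, 28)

(12, 22) + (7, 21). λ = (21 - 22)/(7 - 12) ≡ 36/32 mod 37. 32⁻¹ ≡ 22 (mod 37), so λ ≡ 15.
  x = λ² - 12 - 7 = 225 - 19 ≡ 21; y = λ·(12 - 21) - 22 ≡ 28. → (21, 28)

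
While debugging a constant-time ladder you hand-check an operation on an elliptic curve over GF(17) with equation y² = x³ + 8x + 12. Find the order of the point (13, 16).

2P: tangent at (13, 16): λ = (3·13² + 8)/(2·16) ≡ 5/15. 15⁻¹ ≡ 8 (mod 17) since 15·8 = 120 ≡ 1, so λ ≡ 5·8 ≡ 6.
  x = λ² - 13 - 13 = 36 - 26 ≡ 10; y = λ·(13 - 10) - 16 ≡ 2. → (10, 2)
3P: (10, 2) + (13, 16). λ = (16 - 2)/(13 - 10) ≡ 14/3 mod 17. 3⁻¹ ≡ 6 (mod 17) since 3·6 = 18 ≡ 1, so λ ≡ 16.
  x = λ² - 10 - 13 = 256 - 23 ≡ 12; y = λ·(10 - 12) - 2 ≡ 0. → (12, 0)
4P: (12, 0) + (13, 16). λ = (16 - 0)/(13 - 12) ≡ 16/1 mod 17. 1⁻¹ ≡ 1 (mod 17), so λ ≡ 16.
  x = λ² - 12 - 13 = 256 - 25 ≡ 10; y = λ·(12 - 10) - 0 ≡ 15. → (10, 15)
5P: (10, 15) + (13, 16). λ = (16 - 15)/(13 - 10) ≡ 1/3 mod 17. 3⁻¹ ≡ 6 (mod 17), so λ ≡ 6.
  x = λ² - 10 - 13 = 36 - 23 ≡ 13; y = λ·(10 - 13) - 15 ≡ 1. → (13, 1)
6P: (13, 1) + (13, 16): same x and y₁ ≡ -y₂, so the sum is 𝒪.
6P = 𝒪, so the order is 6.

6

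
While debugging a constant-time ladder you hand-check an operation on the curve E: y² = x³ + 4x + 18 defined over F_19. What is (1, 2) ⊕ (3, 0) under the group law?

(1, 2) + (3, 0). λ = (0 - 2)/(3 - 1) ≡ 17/2 mod 19. 2⁻¹ ≡ 10 (mod 19) since 2·10 = 20 ≡ 1, so λ ≡ 18.
  x = λ² - 1 - 3 = 324 - 4 ≡ 16; y = λ·(1 - 16) - 2 ≡ 13. → (16, 13)

(16, 13)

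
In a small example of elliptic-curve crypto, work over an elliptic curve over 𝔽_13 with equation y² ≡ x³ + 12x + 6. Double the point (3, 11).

(7, 2)

tangent at (3, 11): λ = (3·3² + 12)/(2·11) ≡ 0/9. 9⁻¹ ≡ 3 (mod 13) since 9·3 = 27 ≡ 1, so λ ≡ 0·3 ≡ 0.
  x = λ² - 3 - 3 = 0 - 6 ≡ 7; y = λ·(3 - 7) - 11 ≡ 2. → (7, 2)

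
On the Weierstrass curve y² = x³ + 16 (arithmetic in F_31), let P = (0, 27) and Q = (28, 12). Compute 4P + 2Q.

O

First 4P:
Double-and-add on 4 = (100)₂. Start with P = (0, 27) for the leading 1-bit.
double: tangent at (0, 27): λ = (3·0² + 0)/(2·27) ≡ 0/23. 23⁻¹ ≡ 27 (mod 31), so λ ≡ 0·27 ≡ 0.
  x = λ² - 0 - 0 = 0 - 0 ≡ 0; y = λ·(0 - 0) - 27 ≡ 4. → (0, 4)
double: tangent at (0, 4): λ = (3·0² + 0)/(2·4) ≡ 0/8. 8⁻¹ ≡ 4 (mod 31), so λ ≡ 0·4 ≡ 0.
  x = λ² - 0 - 0 = 0 - 0 ≡ 0; y = λ·(0 - 0) - 4 ≡ 27. → (0, 27)
4P = (0, 27).
Next 2Q:
Repeated addition: build up to 2Q.
2Q: tangent at (28, 12): λ = (3·28² + 0)/(2·12) ≡ 27/24. 24⁻¹ ≡ 22 (mod 31) since 24·22 = 528 ≡ 1, so λ ≡ 27·22 ≡ 5.
  x = λ² - 28 - 28 = 25 - 56 ≡ 0; y = λ·(28 - 0) - 12 ≡ 4. → (0, 4)
2Q = (0, 4).
Finally 4P + 2Q:
(0, 27) + (0, 4): same x and y₁ ≡ -y₂, so the sum is 𝒪.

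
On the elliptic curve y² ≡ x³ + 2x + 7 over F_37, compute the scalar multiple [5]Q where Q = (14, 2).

(33, 3)

Repeated addition: build up to 5Q.
2Q: tangent at (14, 2): λ = (3·14² + 2)/(2·2) ≡ 35/4. 4⁻¹ ≡ 28 (mod 37), so λ ≡ 35·28 ≡ 18.
  x = λ² - 14 - 14 = 324 - 28 ≡ 0; y = λ·(14 - 0) - 2 ≡ 28. → (0, 28)
3Q: (0, 28) + (14, 2). λ = (2 - 28)/(14 - 0) ≡ 11/14 mod 37. 14⁻¹ ≡ 8 (mod 37), so λ ≡ 14.
  x = λ² - 0 - 14 = 196 - 14 ≡ 34; y = λ·(0 - 34) - 28 ≡ 14. → (34, 14)
4Q: (34, 14) + (14, 2). λ = (2 - 14)/(14 - 34) ≡ 25/17 mod 37. 17⁻¹ ≡ 24 (mod 37) since 17·24 = 408 ≡ 1, so λ ≡ 8.
  x = λ² - 34 - 14 = 64 - 48 ≡ 16; y = λ·(34 - 16) - 14 ≡ 19. → (16, 19)
5Q: (16, 19) + (14, 2). λ = (2 - 19)/(14 - 16) ≡ 20/35 mod 37. 35⁻¹ ≡ 18 (mod 37), so λ ≡ 27.
  x = λ² - 16 - 14 = 729 - 30 ≡ 33; y = λ·(16 - 33) - 19 ≡ 3. → (33, 3)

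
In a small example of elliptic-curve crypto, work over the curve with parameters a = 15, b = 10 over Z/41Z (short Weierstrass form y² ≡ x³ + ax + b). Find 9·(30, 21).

(22, 0)

Write P = (30, 21).
Repeated addition: build up to 9P.
2P: tangent at (30, 21): λ = (3·30² + 15)/(2·21) ≡ 9/1. 1⁻¹ ≡ 1 (mod 41), so λ ≡ 9·1 ≡ 9.
  x = λ² - 30 - 30 = 81 - 60 ≡ 21; y = λ·(30 - 21) - 21 ≡ 19. → (21, 19)
3P: (21, 19) + (30, 21). λ = (21 - 19)/(30 - 21) ≡ 2/9 mod 41. 9⁻¹ ≡ 32 (mod 41), so λ ≡ 23.
  x = λ² - 21 - 30 = 529 - 51 ≡ 27; y = λ·(21 - 27) - 19 ≡ 7. → (27, 7)
4P: (27, 7) + (30, 21). λ = (21 - 7)/(30 - 27) ≡ 14/3 mod 41. 3⁻¹ ≡ 14 (mod 41) since 3·14 = 42 ≡ 1, so λ ≡ 32.
  x = λ² - 27 - 30 = 1024 - 57 ≡ 24; y = λ·(27 - 24) - 7 ≡ 7. → (24, 7)
5P: (24, 7) + (30, 21). λ = (21 - 7)/(30 - 24) ≡ 14/6 mod 41. 6⁻¹ ≡ 7 (mod 41) since 6·7 = 42 ≡ 1, so λ ≡ 16.
  x = λ² - 24 - 30 = 256 - 54 ≡ 38; y = λ·(24 - 38) - 7 ≡ 15. → (38, 15)
6P: (38, 15) + (30, 21). λ = (21 - 15)/(30 - 38) ≡ 6/33 mod 41. 33⁻¹ ≡ 5 (mod 41), so λ ≡ 30.
  x = λ² - 38 - 30 = 900 - 68 ≡ 12; y = λ·(38 - 12) - 15 ≡ 27. → (12, 27)
7P: (12, 27) + (30, 21). λ = (21 - 27)/(30 - 12) ≡ 35/18 mod 41. 18⁻¹ ≡ 16 (mod 41), so λ ≡ 27.
  x = λ² - 12 - 30 = 729 - 42 ≡ 31; y = λ·(12 - 31) - 27 ≡ 34. → (31, 34)
8P: (31, 34) + (30, 21). λ = (21 - 34)/(30 - 31) ≡ 28/40 mod 41. 40⁻¹ ≡ 40 (mod 41), so λ ≡ 13.
  x = λ² - 31 - 30 = 169 - 61 ≡ 26; y = λ·(31 - 26) - 34 ≡ 31. → (26, 31)
9P: (26, 31) + (30, 21). λ = (21 - 31)/(30 - 26) ≡ 31/4 mod 41. 4⁻¹ ≡ 31 (mod 41), so λ ≡ 18.
  x = λ² - 26 - 30 = 324 - 56 ≡ 22; y = λ·(26 - 22) - 31 ≡ 0. → (22, 0)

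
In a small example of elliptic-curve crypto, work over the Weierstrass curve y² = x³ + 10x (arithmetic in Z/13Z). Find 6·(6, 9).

(0, 0)

Write G = (6, 9).
Repeated addition: build up to 6G.
2G: tangent at (6, 9): λ = (3·6² + 10)/(2·9) ≡ 1/5. 5⁻¹ ≡ 8 (mod 13), so λ ≡ 1·8 ≡ 8.
  x = λ² - 6 - 6 = 64 - 12 ≡ 0; y = λ·(6 - 0) - 9 ≡ 0. → (0, 0)
3G: (0, 0) + (6, 9). λ = (9 - 0)/(6 - 0) ≡ 9/6 mod 13. 6⁻¹ ≡ 11 (mod 13), so λ ≡ 8.
  x = λ² - 0 - 6 = 64 - 6 ≡ 6; y = λ·(0 - 6) - 0 ≡ 4. → (6, 4)
4G: (6, 4) + (6, 9): same x and y₁ ≡ -y₂, so the sum is 𝒪.
5G: 𝒪 + (6, 9) = (6, 9) (identity).
6G: tangent at (6, 9): λ = (3·6² + 10)/(2·9) ≡ 1/5. 5⁻¹ ≡ 8 (mod 13), so λ ≡ 1·8 ≡ 8.
  x = λ² - 6 - 6 = 64 - 12 ≡ 0; y = λ·(6 - 0) - 9 ≡ 0. → (0, 0)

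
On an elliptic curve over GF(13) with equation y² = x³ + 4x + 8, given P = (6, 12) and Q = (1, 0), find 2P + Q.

First 2P:
Repeated addition: build up to 2P.
2P: tangent at (6, 12): λ = (3·6² + 4)/(2·12) ≡ 8/11. 11⁻¹ ≡ 6 (mod 13), so λ ≡ 8·6 ≡ 9.
  x = λ² - 6 - 6 = 81 - 12 ≡ 4; y = λ·(6 - 4) - 12 ≡ 6. → (4, 6)
2P = (4, 6).
Finally 2P + Q:
(4, 6) + (1, 0). λ = (0 - 6)/(1 - 4) ≡ 7/10 mod 13. 10⁻¹ ≡ 4 (mod 13) since 10·4 = 40 ≡ 1, so λ ≡ 2.
  x = λ² - 4 - 1 = 4 - 5 ≡ 12; y = λ·(4 - 12) - 6 ≡ 4. → (12, 4)

(12, 4)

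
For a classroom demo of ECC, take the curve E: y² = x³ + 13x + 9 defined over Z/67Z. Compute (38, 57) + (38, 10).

O

The two points share x = 38 and their y-coordinates satisfy 57 + 10 ≡ 0 (mod 67), so they are inverses. Their sum is 𝒪.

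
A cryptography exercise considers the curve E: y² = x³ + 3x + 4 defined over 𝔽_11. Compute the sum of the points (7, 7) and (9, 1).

(7, 7) + (9, 1). λ = (1 - 7)/(9 - 7) ≡ 5/2 mod 11. 2⁻¹ ≡ 6 (mod 11), so λ ≡ 8.
  x = λ² - 7 - 9 = 64 - 16 ≡ 4; y = λ·(7 - 4) - 7 ≡ 6. → (4, 6)

(4, 6)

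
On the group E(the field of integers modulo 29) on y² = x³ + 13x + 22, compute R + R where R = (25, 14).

(17, 20)

tangent at (25, 14): λ = (3·25² + 13)/(2·14) ≡ 3/28. 28⁻¹ ≡ 28 (mod 29) since 28·28 = 784 ≡ 1, so λ ≡ 3·28 ≡ 26.
  x = λ² - 25 - 25 = 676 - 50 ≡ 17; y = λ·(25 - 17) - 14 ≡ 20. → (17, 20)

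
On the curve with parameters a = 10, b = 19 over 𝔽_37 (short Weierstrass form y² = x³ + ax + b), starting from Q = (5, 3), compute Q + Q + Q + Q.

Double-and-add on 4 = (100)₂. Start with Q = (5, 3) for the leading 1-bit.
double: tangent at (5, 3): λ = (3·5² + 10)/(2·3) ≡ 11/6. 6⁻¹ ≡ 31 (mod 37) since 6·31 = 186 ≡ 1, so λ ≡ 11·31 ≡ 8.
  x = λ² - 5 - 5 = 64 - 10 ≡ 17; y = λ·(5 - 17) - 3 ≡ 12. → (17, 12)
double: tangent at (17, 12): λ = (3·17² + 10)/(2·12) ≡ 26/24. 24⁻¹ ≡ 17 (mod 37) since 24·17 = 408 ≡ 1, so λ ≡ 26·17 ≡ 35.
  x = λ² - 17 - 17 = 1225 - 34 ≡ 7; y = λ·(17 - 7) - 12 ≡ 5. → (7, 5)

(7, 5)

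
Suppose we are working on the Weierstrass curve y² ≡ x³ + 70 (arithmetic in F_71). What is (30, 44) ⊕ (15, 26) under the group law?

(53, 42)

(30, 44) + (15, 26). λ = (26 - 44)/(15 - 30) ≡ 53/56 mod 71. 56⁻¹ ≡ 52 (mod 71), so λ ≡ 58.
  x = λ² - 30 - 15 = 3364 - 45 ≡ 53; y = λ·(30 - 53) - 44 ≡ 42. → (53, 42)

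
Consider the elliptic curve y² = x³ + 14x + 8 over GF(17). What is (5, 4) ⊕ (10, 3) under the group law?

(5, 4) + (10, 3). λ = (3 - 4)/(10 - 5) ≡ 16/5 mod 17. 5⁻¹ ≡ 7 (mod 17), so λ ≡ 10.
  x = λ² - 5 - 10 = 100 - 15 ≡ 0; y = λ·(5 - 0) - 4 ≡ 12. → (0, 12)

(0, 12)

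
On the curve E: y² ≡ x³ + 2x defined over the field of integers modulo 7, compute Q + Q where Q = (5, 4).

(4, 3)

tangent at (5, 4): λ = (3·5² + 2)/(2·4) ≡ 0/1. 1⁻¹ ≡ 1 (mod 7), so λ ≡ 0·1 ≡ 0.
  x = λ² - 5 - 5 = 0 - 10 ≡ 4; y = λ·(5 - 4) - 4 ≡ 3. → (4, 3)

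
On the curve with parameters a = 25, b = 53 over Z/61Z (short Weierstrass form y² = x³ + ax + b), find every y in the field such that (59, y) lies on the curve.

x³ + 25x + 53 = 206907 ≡ 56 (mod 61).
Square roots of 56 mod 61: 19 and 42 (since 19² = 361 ≡ 56).

19, 42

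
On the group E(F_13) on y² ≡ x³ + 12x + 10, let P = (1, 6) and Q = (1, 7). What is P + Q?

The two points share x = 1 and their y-coordinates satisfy 6 + 7 ≡ 0 (mod 13), so they are inverses. Their sum is 𝒪.

O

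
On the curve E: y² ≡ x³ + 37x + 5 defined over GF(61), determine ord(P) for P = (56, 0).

2

2P: (56, 0) + (56, 0): same x and y₁ ≡ -y₂, so the sum is O.
2P = O, so the order is 2.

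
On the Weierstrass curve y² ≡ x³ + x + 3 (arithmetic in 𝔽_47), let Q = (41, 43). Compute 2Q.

(28, 9)

tangent at (41, 43): λ = (3·41² + 1)/(2·43) ≡ 15/39. 39⁻¹ ≡ 41 (mod 47) since 39·41 = 1599 ≡ 1, so λ ≡ 15·41 ≡ 4.
  x = λ² - 41 - 41 = 16 - 82 ≡ 28; y = λ·(41 - 28) - 43 ≡ 9. → (28, 9)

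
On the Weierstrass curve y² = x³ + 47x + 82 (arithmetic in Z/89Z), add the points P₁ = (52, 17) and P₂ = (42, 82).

(52, 17) + (42, 82). λ = (82 - 17)/(42 - 52) ≡ 65/79 mod 89. 79⁻¹ ≡ 80 (mod 89), so λ ≡ 38.
  x = λ² - 52 - 42 = 1444 - 94 ≡ 15; y = λ·(52 - 15) - 17 ≡ 54. → (15, 54)

(15, 54)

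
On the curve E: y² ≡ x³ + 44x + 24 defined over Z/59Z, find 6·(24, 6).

Write G = (24, 6).
Repeated addition: build up to 6G.
2G: tangent at (24, 6): λ = (3·24² + 44)/(2·6) ≡ 2/12. 12⁻¹ ≡ 5 (mod 59), so λ ≡ 2·5 ≡ 10.
  x = λ² - 24 - 24 = 100 - 48 ≡ 52; y = λ·(24 - 52) - 6 ≡ 9. → (52, 9)
3G: (52, 9) + (24, 6). λ = (6 - 9)/(24 - 52) ≡ 56/31 mod 59. 31⁻¹ ≡ 40 (mod 59), so λ ≡ 57.
  x = λ² - 52 - 24 = 3249 - 76 ≡ 46; y = λ·(52 - 46) - 9 ≡ 38. → (46, 38)
4G: (46, 38) + (24, 6). λ = (6 - 38)/(24 - 46) ≡ 27/37 mod 59. 37⁻¹ ≡ 8 (mod 59), so λ ≡ 39.
  x = λ² - 46 - 24 = 1521 - 70 ≡ 35; y = λ·(46 - 35) - 38 ≡ 37. → (35, 37)
5G: (35, 37) + (24, 6). λ = (6 - 37)/(24 - 35) ≡ 28/48 mod 59. 48⁻¹ ≡ 16 (mod 59), so λ ≡ 35.
  x = λ² - 35 - 24 = 1225 - 59 ≡ 45; y = λ·(35 - 45) - 37 ≡ 26. → (45, 26)
6G: (45, 26) + (24, 6). λ = (6 - 26)/(24 - 45) ≡ 39/38 mod 59. 38⁻¹ ≡ 14 (mod 59), so λ ≡ 15.
  x = λ² - 45 - 24 = 225 - 69 ≡ 38; y = λ·(45 - 38) - 26 ≡ 20. → (38, 20)

(38, 20)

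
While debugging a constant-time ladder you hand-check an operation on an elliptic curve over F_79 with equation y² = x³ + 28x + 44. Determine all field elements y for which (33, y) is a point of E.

none

x³ + 28x + 44 = 36905 ≡ 12 (mod 79).
12 is a non-residue mod 79; no y exists.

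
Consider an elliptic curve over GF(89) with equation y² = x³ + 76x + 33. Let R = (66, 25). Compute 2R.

(55, 8)

tangent at (66, 25): λ = (3·66² + 76)/(2·25) ≡ 61/50. 50⁻¹ ≡ 73 (mod 89), so λ ≡ 61·73 ≡ 3.
  x = λ² - 66 - 66 = 9 - 132 ≡ 55; y = λ·(66 - 55) - 25 ≡ 8. → (55, 8)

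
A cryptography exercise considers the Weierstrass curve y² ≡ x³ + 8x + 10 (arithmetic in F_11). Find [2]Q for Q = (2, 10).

(8, 6)

tangent at (2, 10): λ = (3·2² + 8)/(2·10) ≡ 9/9. 9⁻¹ ≡ 5 (mod 11), so λ ≡ 9·5 ≡ 1.
  x = λ² - 2 - 2 = 1 - 4 ≡ 8; y = λ·(2 - 8) - 10 ≡ 6. → (8, 6)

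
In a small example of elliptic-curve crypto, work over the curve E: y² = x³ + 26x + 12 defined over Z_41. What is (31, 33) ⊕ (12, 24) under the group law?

(31, 33) + (12, 24). λ = (24 - 33)/(12 - 31) ≡ 32/22 mod 41. 22⁻¹ ≡ 28 (mod 41), so λ ≡ 35.
  x = λ² - 31 - 12 = 1225 - 43 ≡ 34; y = λ·(31 - 34) - 33 ≡ 26. → (34, 26)

(34, 26)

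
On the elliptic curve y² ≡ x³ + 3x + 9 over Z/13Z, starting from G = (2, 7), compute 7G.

O

Double-and-add on 7 = (111)₂. Start with G = (2, 7) for the leading 1-bit.
double: tangent at (2, 7): λ = (3·2² + 3)/(2·7) ≡ 2/1. 1⁻¹ ≡ 1 (mod 13) since 1·1 = 1 ≡ 1, so λ ≡ 2·1 ≡ 2.
  x = λ² - 2 - 2 = 4 - 4 ≡ 0; y = λ·(2 - 0) - 7 ≡ 10. → (0, 10)
add G: (0, 10) + (2, 7). λ = (7 - 10)/(2 - 0) ≡ 10/2 mod 13. 2⁻¹ ≡ 7 (mod 13), so λ ≡ 5.
  x = λ² - 0 - 2 = 25 - 2 ≡ 10; y = λ·(0 - 10) - 10 ≡ 5. → (10, 5)
double: tangent at (10, 5): λ = (3·10² + 3)/(2·5) ≡ 4/10. 10⁻¹ ≡ 4 (mod 13), so λ ≡ 4·4 ≡ 3.
  x = λ² - 10 - 10 = 9 - 20 ≡ 2; y = λ·(10 - 2) - 5 ≡ 6. → (2, 6)
add G: (2, 6) + (2, 7): same x and y₁ ≡ -y₂, so the sum is O.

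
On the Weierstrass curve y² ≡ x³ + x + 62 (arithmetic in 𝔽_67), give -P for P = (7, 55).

-(7, 55) = (7, -55 mod 67) = (7, 12).

(7, 12)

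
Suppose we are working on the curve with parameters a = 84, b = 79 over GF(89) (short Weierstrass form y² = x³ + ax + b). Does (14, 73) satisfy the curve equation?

y² = 73² ≡ 78; x³ + 84x + 79 = 3999 ≡ 83 (mod 89). 78 ≠ 83.

no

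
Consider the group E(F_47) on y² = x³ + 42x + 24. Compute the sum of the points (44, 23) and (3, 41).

(9, 35)

(44, 23) + (3, 41). λ = (41 - 23)/(3 - 44) ≡ 18/6 mod 47. 6⁻¹ ≡ 8 (mod 47) since 6·8 = 48 ≡ 1, so λ ≡ 3.
  x = λ² - 44 - 3 = 9 - 47 ≡ 9; y = λ·(44 - 9) - 23 ≡ 35. → (9, 35)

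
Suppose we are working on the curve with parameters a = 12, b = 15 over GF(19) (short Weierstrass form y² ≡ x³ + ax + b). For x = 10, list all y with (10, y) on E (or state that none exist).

x³ + 12x + 15 = 1135 ≡ 14 (mod 19).
14 is a non-residue mod 19; no y exists.

none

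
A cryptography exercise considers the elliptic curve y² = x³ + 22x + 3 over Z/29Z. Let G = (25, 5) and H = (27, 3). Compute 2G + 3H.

First 2G:
Repeated addition: build up to 2G.
2G: tangent at (25, 5): λ = (3·25² + 22)/(2·5) ≡ 12/10. 10⁻¹ ≡ 3 (mod 29) since 10·3 = 30 ≡ 1, so λ ≡ 12·3 ≡ 7.
  x = λ² - 25 - 25 = 49 - 50 ≡ 28; y = λ·(25 - 28) - 5 ≡ 3. → (28, 3)
2G = (28, 3).
Next 3H:
Repeated addition: build up to 3H.
2H: tangent at (27, 3): λ = (3·27² + 22)/(2·3) ≡ 5/6. 6⁻¹ ≡ 5 (mod 29), so λ ≡ 5·5 ≡ 25.
  x = λ² - 27 - 27 = 625 - 54 ≡ 20; y = λ·(27 - 20) - 3 ≡ 27. → (20, 27)
3H: (20, 27) + (27, 3). λ = (3 - 27)/(27 - 20) ≡ 5/7 mod 29. 7⁻¹ ≡ 25 (mod 29) since 7·25 = 175 ≡ 1, so λ ≡ 9.
  x = λ² - 20 - 27 = 81 - 47 ≡ 5; y = λ·(20 - 5) - 27 ≡ 21. → (5, 21)
3H = (5, 21).
Finally 2G + 3H:
(28, 3) + (5, 21). λ = (21 - 3)/(5 - 28) ≡ 18/6 mod 29. 6⁻¹ ≡ 5 (mod 29) since 6·5 = 30 ≡ 1, so λ ≡ 3.
  x = λ² - 28 - 5 = 9 - 33 ≡ 5; y = λ·(28 - 5) - 3 ≡ 8. → (5, 8)

(5, 8)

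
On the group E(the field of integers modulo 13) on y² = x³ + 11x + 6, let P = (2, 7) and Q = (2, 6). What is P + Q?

The two points share x = 2 and their y-coordinates satisfy 7 + 6 ≡ 0 (mod 13), so they are inverses. Their sum is 𝒪.

O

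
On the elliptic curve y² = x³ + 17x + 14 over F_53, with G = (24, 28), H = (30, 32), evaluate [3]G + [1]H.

First 3G:
Repeated addition: build up to 3G.
2G: tangent at (24, 28): λ = (3·24² + 17)/(2·28) ≡ 49/3. 3⁻¹ ≡ 18 (mod 53), so λ ≡ 49·18 ≡ 34.
  x = λ² - 24 - 24 = 1156 - 48 ≡ 48; y = λ·(24 - 48) - 28 ≡ 4. → (48, 4)
3G: (48, 4) + (24, 28). λ = (28 - 4)/(24 - 48) ≡ 24/29 mod 53. 29⁻¹ ≡ 11 (mod 53) since 29·11 = 319 ≡ 1, so λ ≡ 52.
  x = λ² - 48 - 24 = 2704 - 72 ≡ 35; y = λ·(48 - 35) - 4 ≡ 36. → (35, 36)
3G = (35, 36).
Finally 3G + H:
(35, 36) + (30, 32). λ = (32 - 36)/(30 - 35) ≡ 49/48 mod 53. 48⁻¹ ≡ 21 (mod 53), so λ ≡ 22.
  x = λ² - 35 - 30 = 484 - 65 ≡ 48; y = λ·(35 - 48) - 36 ≡ 49. → (48, 49)

(48, 49)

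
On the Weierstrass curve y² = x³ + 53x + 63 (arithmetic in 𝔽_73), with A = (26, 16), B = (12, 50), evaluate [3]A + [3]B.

(17, 57)

First 3A:
Repeated addition: build up to 3A.
2A: tangent at (26, 16): λ = (3·26² + 53)/(2·16) ≡ 37/32. 32⁻¹ ≡ 16 (mod 73), so λ ≡ 37·16 ≡ 8.
  x = λ² - 26 - 26 = 64 - 52 ≡ 12; y = λ·(26 - 12) - 16 ≡ 23. → (12, 23)
3A: (12, 23) + (26, 16). λ = (16 - 23)/(26 - 12) ≡ 66/14 mod 73. 14⁻¹ ≡ 47 (mod 73), so λ ≡ 36.
  x = λ² - 12 - 26 = 1296 - 38 ≡ 17; y = λ·(12 - 17) - 23 ≡ 16. → (17, 16)
3A = (17, 16).
Next 3B:
Repeated addition: build up to 3B.
2B: tangent at (12, 50): λ = (3·12² + 53)/(2·50) ≡ 47/27. 27⁻¹ ≡ 46 (mod 73), so λ ≡ 47·46 ≡ 45.
  x = λ² - 12 - 12 = 2025 - 24 ≡ 30; y = λ·(12 - 30) - 50 ≡ 16. → (30, 16)
3B: (30, 16) + (12, 50). λ = (50 - 16)/(12 - 30) ≡ 34/55 mod 73. 55⁻¹ ≡ 4 (mod 73), so λ ≡ 63.
  x = λ² - 30 - 12 = 3969 - 42 ≡ 58; y = λ·(30 - 58) - 16 ≡ 45. → (58, 45)
3B = (58, 45).
Finally 3A + 3B:
(17, 16) + (58, 45). λ = (45 - 16)/(58 - 17) ≡ 29/41 mod 73. 41⁻¹ ≡ 57 (mod 73), so λ ≡ 47.
  x = λ² - 17 - 58 = 2209 - 75 ≡ 17; y = λ·(17 - 17) - 16 ≡ 57. → (17, 57)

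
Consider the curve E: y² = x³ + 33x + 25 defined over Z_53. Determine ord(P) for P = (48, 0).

2P: (48, 0) + (48, 0): same x and y₁ ≡ -y₂, so the sum is the point at infinity.
2P = the point at infinity, so the order is 2.

2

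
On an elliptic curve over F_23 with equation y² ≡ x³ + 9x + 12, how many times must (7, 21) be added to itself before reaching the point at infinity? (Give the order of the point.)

2P: tangent at (7, 21): λ = (3·7² + 9)/(2·21) ≡ 18/19. 19⁻¹ ≡ 17 (mod 23) since 19·17 = 323 ≡ 1, so λ ≡ 18·17 ≡ 7.
  x = λ² - 7 - 7 = 49 - 14 ≡ 12; y = λ·(7 - 12) - 21 ≡ 13. → (12, 13)
3P: (12, 13) + (7, 21). λ = (21 - 13)/(7 - 12) ≡ 8/18 mod 23. 18⁻¹ ≡ 9 (mod 23), so λ ≡ 3.
  x = λ² - 12 - 7 = 9 - 19 ≡ 13; y = λ·(12 - 13) - 13 ≡ 7. → (13, 7)
4P: (13, 7) + (7, 21). λ = (21 - 7)/(7 - 13) ≡ 14/17 mod 23. 17⁻¹ ≡ 19 (mod 23), so λ ≡ 13.
  x = λ² - 13 - 7 = 169 - 20 ≡ 11; y = λ·(13 - 11) - 7 ≡ 19. → (11, 19)
5P: (11, 19) + (7, 21). λ = (21 - 19)/(7 - 11) ≡ 2/19 mod 23. 19⁻¹ ≡ 17 (mod 23) since 19·17 = 323 ≡ 1, so λ ≡ 11.
  x = λ² - 11 - 7 = 121 - 18 ≡ 11; y = λ·(11 - 11) - 19 ≡ 4. → (11, 4)
6P: (11, 4) + (7, 21). λ = (21 - 4)/(7 - 11) ≡ 17/19 mod 23. 19⁻¹ ≡ 17 (mod 23), so λ ≡ 13.
  x = λ² - 11 - 7 = 169 - 18 ≡ 13; y = λ·(11 - 13) - 4 ≡ 16. → (13, 16)
7P: (13, 16) + (7, 21). λ = (21 - 16)/(7 - 13) ≡ 5/17 mod 23. 17⁻¹ ≡ 19 (mod 23) since 17·19 = 323 ≡ 1, so λ ≡ 3.
  x = λ² - 13 - 7 = 9 - 20 ≡ 12; y = λ·(13 - 12) - 16 ≡ 10. → (12, 10)
8P: (12, 10) + (7, 21). λ = (21 - 10)/(7 - 12) ≡ 11/18 mod 23. 18⁻¹ ≡ 9 (mod 23) since 18·9 = 162 ≡ 1, so λ ≡ 7.
  x = λ² - 12 - 7 = 49 - 19 ≡ 7; y = λ·(12 - 7) - 10 ≡ 2. → (7, 2)
9P: (7, 2) + (7, 21): same x and y₁ ≡ -y₂, so the sum is the point at infinity.
9P = the point at infinity, so the order is 9.

9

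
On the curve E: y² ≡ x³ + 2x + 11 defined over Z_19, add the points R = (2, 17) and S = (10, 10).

(2, 17) + (10, 10). λ = (10 - 17)/(10 - 2) ≡ 12/8 mod 19. 8⁻¹ ≡ 12 (mod 19) since 8·12 = 96 ≡ 1, so λ ≡ 11.
  x = λ² - 2 - 10 = 121 - 12 ≡ 14; y = λ·(2 - 14) - 17 ≡ 3. → (14, 3)

(14, 3)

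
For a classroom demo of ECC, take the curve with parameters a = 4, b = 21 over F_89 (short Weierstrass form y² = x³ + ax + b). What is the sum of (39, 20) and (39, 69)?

The two points share x = 39 and their y-coordinates satisfy 20 + 69 ≡ 0 (mod 89), so they are inverses. Their sum is 𝒪.

O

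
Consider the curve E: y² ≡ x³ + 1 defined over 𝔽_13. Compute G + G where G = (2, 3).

(0, 1)

tangent at (2, 3): λ = (3·2² + 0)/(2·3) ≡ 12/6. 6⁻¹ ≡ 11 (mod 13) since 6·11 = 66 ≡ 1, so λ ≡ 12·11 ≡ 2.
  x = λ² - 2 - 2 = 4 - 4 ≡ 0; y = λ·(2 - 0) - 3 ≡ 1. → (0, 1)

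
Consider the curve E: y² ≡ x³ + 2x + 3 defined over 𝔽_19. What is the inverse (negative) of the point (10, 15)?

(10, 4)

-(10, 15) = (10, -15 mod 19) = (10, 4).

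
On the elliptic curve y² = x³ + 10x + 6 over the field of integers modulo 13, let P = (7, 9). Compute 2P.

tangent at (7, 9): λ = (3·7² + 10)/(2·9) ≡ 1/5. 5⁻¹ ≡ 8 (mod 13), so λ ≡ 1·8 ≡ 8.
  x = λ² - 7 - 7 = 64 - 14 ≡ 11; y = λ·(7 - 11) - 9 ≡ 11. → (11, 11)

(11, 11)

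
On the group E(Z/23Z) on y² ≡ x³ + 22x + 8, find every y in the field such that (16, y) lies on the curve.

none

x³ + 22x + 8 = 4456 ≡ 17 (mod 23).
17 is a non-residue mod 23; no y exists.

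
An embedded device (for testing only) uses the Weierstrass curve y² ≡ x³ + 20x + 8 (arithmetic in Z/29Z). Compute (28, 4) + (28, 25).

O

The two points share x = 28 and their y-coordinates satisfy 4 + 25 ≡ 0 (mod 29), so they are inverses. Their sum is 𝒪.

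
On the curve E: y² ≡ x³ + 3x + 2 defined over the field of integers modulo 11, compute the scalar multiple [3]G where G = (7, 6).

Repeated addition: build up to 3G.
2G: tangent at (7, 6): λ = (3·7² + 3)/(2·6) ≡ 7/1. 1⁻¹ ≡ 1 (mod 11), so λ ≡ 7·1 ≡ 7.
  x = λ² - 7 - 7 = 49 - 14 ≡ 2; y = λ·(7 - 2) - 6 ≡ 7. → (2, 7)
3G: (2, 7) + (7, 6). λ = (6 - 7)/(7 - 2) ≡ 10/5 mod 11. 5⁻¹ ≡ 9 (mod 11) since 5·9 = 45 ≡ 1, so λ ≡ 2.
  x = λ² - 2 - 7 = 4 - 9 ≡ 6; y = λ·(2 - 6) - 7 ≡ 7. → (6, 7)

(6, 7)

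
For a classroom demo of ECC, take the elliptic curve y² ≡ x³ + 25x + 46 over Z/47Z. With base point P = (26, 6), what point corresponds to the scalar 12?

Repeated addition: build up to 12P.
2P: tangent at (26, 6): λ = (3·26² + 25)/(2·6) ≡ 32/12. 12⁻¹ ≡ 4 (mod 47), so λ ≡ 32·4 ≡ 34.
  x = λ² - 26 - 26 = 1156 - 52 ≡ 23; y = λ·(26 - 23) - 6 ≡ 2. → (23, 2)
3P: (23, 2) + (26, 6). λ = (6 - 2)/(26 - 23) ≡ 4/3 mod 47. 3⁻¹ ≡ 16 (mod 47), so λ ≡ 17.
  x = λ² - 23 - 26 = 289 - 49 ≡ 5; y = λ·(23 - 5) - 2 ≡ 22. → (5, 22)
4P: (5, 22) + (26, 6). λ = (6 - 22)/(26 - 5) ≡ 31/21 mod 47. 21⁻¹ ≡ 9 (mod 47) since 21·9 = 189 ≡ 1, so λ ≡ 44.
  x = λ² - 5 - 26 = 1936 - 31 ≡ 25; y = λ·(5 - 25) - 22 ≡ 38. → (25, 38)
5P: (25, 38) + (26, 6). λ = (6 - 38)/(26 - 25) ≡ 15/1 mod 47. 1⁻¹ ≡ 1 (mod 47), so λ ≡ 15.
  x = λ² - 25 - 26 = 225 - 51 ≡ 33; y = λ·(25 - 33) - 38 ≡ 30. → (33, 30)
6P: (33, 30) + (26, 6). λ = (6 - 30)/(26 - 33) ≡ 23/40 mod 47. 40⁻¹ ≡ 20 (mod 47) since 40·20 = 800 ≡ 1, so λ ≡ 37.
  x = λ² - 33 - 26 = 1369 - 59 ≡ 41; y = λ·(33 - 41) - 30 ≡ 3. → (41, 3)
7P: (41, 3) + (26, 6). λ = (6 - 3)/(26 - 41) ≡ 3/32 mod 47. 32⁻¹ ≡ 25 (mod 47), so λ ≡ 28.
  x = λ² - 41 - 26 = 784 - 67 ≡ 12; y = λ·(41 - 12) - 3 ≡ 10. → (12, 10)
8P: (12, 10) + (26, 6). λ = (6 - 10)/(26 - 12) ≡ 43/14 mod 47. 14⁻¹ ≡ 37 (mod 47) since 14·37 = 518 ≡ 1, so λ ≡ 40.
  x = λ² - 12 - 26 = 1600 - 38 ≡ 11; y = λ·(12 - 11) - 10 ≡ 30. → (11, 30)
9P: (11, 30) + (26, 6). λ = (6 - 30)/(26 - 11) ≡ 23/15 mod 47. 15⁻¹ ≡ 22 (mod 47), so λ ≡ 36.
  x = λ² - 11 - 26 = 1296 - 37 ≡ 37; y = λ·(11 - 37) - 30 ≡ 21. → (37, 21)
10P: (37, 21) + (26, 6). λ = (6 - 21)/(26 - 37) ≡ 32/36 mod 47. 36⁻¹ ≡ 17 (mod 47) since 36·17 = 612 ≡ 1, so λ ≡ 27.
  x = λ² - 37 - 26 = 729 - 63 ≡ 8; y = λ·(37 - 8) - 21 ≡ 10. → (8, 10)
11P: (8, 10) + (26, 6). λ = (6 - 10)/(26 - 8) ≡ 43/18 mod 47. 18⁻¹ ≡ 34 (mod 47) since 18·34 = 612 ≡ 1, so λ ≡ 5.
  x = λ² - 8 - 26 = 25 - 34 ≡ 38; y = λ·(8 - 38) - 10 ≡ 28. → (38, 28)
12P: (38, 28) + (26, 6). λ = (6 - 28)/(26 - 38) ≡ 25/35 mod 47. 35⁻¹ ≡ 43 (mod 47), so λ ≡ 41.
  x = λ² - 38 - 26 = 1681 - 64 ≡ 19; y = λ·(38 - 19) - 28 ≡ 46. → (19, 46)

(19, 46)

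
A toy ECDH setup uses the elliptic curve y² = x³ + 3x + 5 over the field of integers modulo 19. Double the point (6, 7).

tangent at (6, 7): λ = (3·6² + 3)/(2·7) ≡ 16/14. 14⁻¹ ≡ 15 (mod 19) since 14·15 = 210 ≡ 1, so λ ≡ 16·15 ≡ 12.
  x = λ² - 6 - 6 = 144 - 12 ≡ 18; y = λ·(6 - 18) - 7 ≡ 1. → (18, 1)

(18, 1)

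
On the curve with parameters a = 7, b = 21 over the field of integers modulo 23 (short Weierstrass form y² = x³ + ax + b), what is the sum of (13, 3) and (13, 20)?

The two points share x = 13 and their y-coordinates satisfy 3 + 20 ≡ 0 (mod 23), so they are inverses. Their sum is O.

O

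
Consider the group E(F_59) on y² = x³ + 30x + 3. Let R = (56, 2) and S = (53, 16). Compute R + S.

(57, 42)

(56, 2) + (53, 16). λ = (16 - 2)/(53 - 56) ≡ 14/56 mod 59. 56⁻¹ ≡ 39 (mod 59), so λ ≡ 15.
  x = λ² - 56 - 53 = 225 - 109 ≡ 57; y = λ·(56 - 57) - 2 ≡ 42. → (57, 42)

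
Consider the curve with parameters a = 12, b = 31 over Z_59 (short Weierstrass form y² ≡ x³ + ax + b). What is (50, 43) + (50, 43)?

(38, 31)

tangent at (50, 43): λ = (3·50² + 12)/(2·43) ≡ 19/27. 27⁻¹ ≡ 35 (mod 59) since 27·35 = 945 ≡ 1, so λ ≡ 19·35 ≡ 16.
  x = λ² - 50 - 50 = 256 - 100 ≡ 38; y = λ·(50 - 38) - 43 ≡ 31. → (38, 31)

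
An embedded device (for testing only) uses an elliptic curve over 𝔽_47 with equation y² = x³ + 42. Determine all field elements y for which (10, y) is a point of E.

x³ + 0x + 42 = 1042 ≡ 8 (mod 47).
Square roots of 8 mod 47: 14 and 33 (since 14² = 196 ≡ 8).

14, 33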